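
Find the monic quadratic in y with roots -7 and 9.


p(y) = (y + 7)(y - 9)
Expand: y^2 - 2y - 63


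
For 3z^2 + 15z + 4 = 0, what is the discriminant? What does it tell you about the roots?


D = b^2 - 4ac = (15)^2 - 4(3)(4) = 225 - 48 = 177
Since D > 0: two distinct irrational roots


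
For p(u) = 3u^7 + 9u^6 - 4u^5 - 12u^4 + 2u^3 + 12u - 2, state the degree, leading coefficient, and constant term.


Highest power of u is 7, with coefficient 3. Constant term is -2.
Degree = 7, leading coefficient = 3, constant term = -2


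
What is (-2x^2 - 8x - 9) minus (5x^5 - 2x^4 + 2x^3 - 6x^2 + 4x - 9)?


Distribute the minus sign:
  (-2x^2 - 8x - 9)
- (5x^5 - 2x^4 + 2x^3 - 6x^2 + 4x - 9)
Negate second polynomial: -5x^5 + 2x^4 - 2x^3 + 6x^2 - 4x + 9
Add: -5x^5 + 2x^4 - 2x^3 + 4x^2 - 12x


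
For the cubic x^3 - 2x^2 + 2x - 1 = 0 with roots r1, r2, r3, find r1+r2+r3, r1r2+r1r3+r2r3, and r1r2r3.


Monic cubic x^3+bx^2+cx+d=0: sum=-b, pairwise sum=c, product=-d.
b=-2, c=2, d=-1
r1+r2+r3 = 2
r1r2+r1r3+r2r3 = 2
r1r2r3 = 1


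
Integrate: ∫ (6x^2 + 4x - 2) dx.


Reverse power rule on each term:
  ∫ 6x^2 dx = 2x^3
  ∫ 4x dx = 2x^2
  ∫ -2 dx = -2x
F(x) = 2x^3 + 2x^2 - 2x + C


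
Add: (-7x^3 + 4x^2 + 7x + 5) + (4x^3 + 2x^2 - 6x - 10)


Align terms by degree and add:
  -7x^3 + 4x^2 + 7x + 5
+ 4x^3 + 2x^2 - 6x - 10
= -3x^3 + 6x^2 + x - 5


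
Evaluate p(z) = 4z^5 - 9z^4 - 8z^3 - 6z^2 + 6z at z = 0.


Using direct substitution:
  4 * (0)^5 = 0
  -9 * (0)^4 = 0
  -8 * (0)^3 = 0
  -6 * (0)^2 = 0
  6 * (0)^1 = 0
  constant: 0
Sum = 0 + 0 + 0 + 0 + 0 + 0 = 0


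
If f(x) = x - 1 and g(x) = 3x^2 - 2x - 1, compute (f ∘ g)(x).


Substitute g(x) into f:
f(g(x)) = 1*(3x^2 - 2x - 1) + (-1)
Expand and combine: 3x^2 - 2x - 2


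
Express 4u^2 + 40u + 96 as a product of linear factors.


Roots satisfy r1 + r2 = -b/a = -10 and r1*r2 = c/a = 24.
So r1 = -4, r2 = -6.
4u^2 + 40u + 96 = 4(u - r1)(u - r2) = 4(u + 4)(u + 6)


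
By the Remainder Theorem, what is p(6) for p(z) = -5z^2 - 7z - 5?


By the Remainder Theorem, the remainder equals p(6):
  -5*(6)^2 = -180
  -7*(6)^1 = -42
  constant: -5
Sum: -180 - 42 - 5 = -227


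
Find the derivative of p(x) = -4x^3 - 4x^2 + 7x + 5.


Apply the power rule term by term:
  d/dx(-4x^3) = -12x^2
  d/dx(-4x^2) = -8x
  d/dx(7x) = 7
  d/dx(5) = 0
p'(x) = -12x^2 - 8x + 7


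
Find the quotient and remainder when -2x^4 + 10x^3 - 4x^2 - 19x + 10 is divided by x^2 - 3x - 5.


(-2x^4 + 10x^3 - 4x^2 - 19x + 10) / (x^2 - 3x - 5)
Step 1: -2x^2 * (x^2 - 3x - 5) = -2x^4 + 6x^3 + 10x^2; subtract.
Step 2: 4x * (x^2 - 3x - 5) = 4x^3 - 12x^2 - 20x; subtract.
Step 3: -2 * (x^2 - 3x - 5) = -2x^2 + 6x + 10; subtract.
Quotient: -2x^2 + 4x - 2, Remainder: -5x


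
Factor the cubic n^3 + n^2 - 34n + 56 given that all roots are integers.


Try integer roots (divisors of 56). n=2: p(2)=0.
Divide out (n - 2): quotient is n^2 + 3n - 28.
Factor the quadratic: (n - 4)(n + 7)
Result: (n - 2)(n - 4)(n + 7)


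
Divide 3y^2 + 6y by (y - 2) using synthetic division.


Synthetic division with c = 2. Coefficients: 3, 6, 0
Bring down 3.
  3 * 2 = 6; 6 + 6 = 12
  12 * 2 = 24; 24 + 0 = 24
Quotient: 3y + 12, Remainder: 24


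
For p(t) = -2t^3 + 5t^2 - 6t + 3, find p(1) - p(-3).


p(1) = 0
p(-3) = 120
p(1) - p(-3) = 0 - 120 = -120


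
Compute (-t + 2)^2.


Expand (-t + 2)^2 by repeated multiplication:
= t^2 - 4t + 4


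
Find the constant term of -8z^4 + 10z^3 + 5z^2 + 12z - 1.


Read off the constant term: -1


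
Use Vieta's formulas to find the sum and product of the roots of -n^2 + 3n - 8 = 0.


For an^2+bn+c=0: sum = -b/a, product = c/a.
a=-1, b=3, c=-8
Sum = -(3)/-1 = 3
Product = (-8)/-1 = 8


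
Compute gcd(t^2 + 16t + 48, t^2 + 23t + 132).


Factor each:
  t^2 + 16t + 48 = (t + 12)(t + 4)
  t^2 + 23t + 132 = (t + 12)(t + 11)
Common monic factor: t + 12


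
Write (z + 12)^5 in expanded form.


Expand (z + 12)^5 by repeated multiplication:
  (z + 12)^2 = z^2 + 24z + 144
  (z + 12)^3 = z^3 + 36z^2 + 432z + 1728
  (z + 12)^4 = z^4 + 48z^3 + 864z^2 + 6912z + 20736
= z^5 + 60z^4 + 1440z^3 + 17280z^2 + 103680z + 248832


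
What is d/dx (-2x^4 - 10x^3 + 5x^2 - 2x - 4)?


Apply the power rule term by term:
  d/dx(-2x^4) = -8x^3
  d/dx(-10x^3) = -30x^2
  d/dx(5x^2) = 10x
  d/dx(-2x) = -2
  d/dx(-4) = 0
p'(x) = -8x^3 - 30x^2 + 10x - 2


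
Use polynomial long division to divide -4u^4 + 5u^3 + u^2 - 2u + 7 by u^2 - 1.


(-4u^4 + 5u^3 + u^2 - 2u + 7) / (u^2 - 1)
Step 1: -4u^2 * (u^2 - 1) = -4u^4 + 4u^2; subtract.
Step 2: 5u * (u^2 - 1) = 5u^3 - 5u; subtract.
Step 3: -3 * (u^2 - 1) = -3u^2 + 3; subtract.
Quotient: -4u^2 + 5u - 3, Remainder: 3u + 4


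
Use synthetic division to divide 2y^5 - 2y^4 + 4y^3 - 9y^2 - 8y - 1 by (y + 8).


Synthetic division with c = -8. Coefficients: 2, -2, 4, -9, -8, -1
Bring down 2.
  2 * -8 = -16; -16 - 2 = -18
  -18 * -8 = 144; 144 + 4 = 148
  148 * -8 = -1184; -1184 - 9 = -1193
  -1193 * -8 = 9544; 9544 - 8 = 9536
  9536 * -8 = -76288; -76288 - 1 = -76289
Quotient: 2y^4 - 18y^3 + 148y^2 - 1193y + 9536, Remainder: -76289


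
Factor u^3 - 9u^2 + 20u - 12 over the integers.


Try integer roots (divisors of -12). u=2: p(2)=0.
Divide out (u - 2): quotient is u^2 - 7u + 6.
Factor the quadratic: (u - 1)(u - 6)
Result: (u - 2)(u - 1)(u - 6)


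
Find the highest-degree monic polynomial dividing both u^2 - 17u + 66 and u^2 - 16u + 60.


Factor each:
  u^2 - 17u + 66 = (u - 6)(u - 11)
  u^2 - 16u + 60 = (u - 6)(u - 10)
Common monic factor: u - 6


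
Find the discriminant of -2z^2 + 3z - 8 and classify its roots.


D = b^2 - 4ac = (3)^2 - 4(-2)(-8) = 9 - 64 = -55
Since D < 0: two complex conjugate roots (no real roots)


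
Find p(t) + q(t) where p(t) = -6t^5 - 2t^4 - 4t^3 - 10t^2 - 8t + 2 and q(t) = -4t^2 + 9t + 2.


Align terms by degree and add:
  -6t^5 - 2t^4 - 4t^3 - 10t^2 - 8t + 2
  -4t^2 + 9t + 2
= -6t^5 - 2t^4 - 4t^3 - 14t^2 + t + 4


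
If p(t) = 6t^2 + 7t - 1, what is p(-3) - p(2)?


p(-3) = 32
p(2) = 37
p(-3) - p(2) = 32 - 37 = -5


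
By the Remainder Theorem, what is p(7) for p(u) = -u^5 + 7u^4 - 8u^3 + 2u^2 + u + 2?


By the Remainder Theorem, the remainder equals p(7):
  -1*(7)^5 = -16807
  7*(7)^4 = 16807
  -8*(7)^3 = -2744
  2*(7)^2 = 98
  1*(7)^1 = 7
  constant: 2
Sum: -16807 + 16807 - 2744 + 98 + 7 + 2 = -2637


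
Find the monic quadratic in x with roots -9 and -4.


p(x) = (x + 9)(x + 4)
Expand: x^2 + 13x + 36


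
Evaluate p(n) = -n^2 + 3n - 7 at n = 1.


Using direct substitution:
  -1 * (1)^2 = -1
  3 * (1)^1 = 3
  constant: -7
Sum = -1 + 3 - 7 = -5


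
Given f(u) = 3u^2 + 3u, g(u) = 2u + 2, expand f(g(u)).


Substitute g(u) into f:
f(g(u)) = 3*(2u + 2)^2 + 3*(2u + 2)
(2u + 2)^2 = 4u^2 + 8u + 4
Expand and combine: 12u^2 + 30u + 18


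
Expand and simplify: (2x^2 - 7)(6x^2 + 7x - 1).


Distribute each term of the first polynomial:
  (2x^2)(6x^2 + 7x - 1) = 12x^4 + 14x^3 - 2x^2
  (-7)(6x^2 + 7x - 1) = -42x^2 - 49x + 7
Sum: 12x^4 + 14x^3 - 44x^2 - 49x + 7


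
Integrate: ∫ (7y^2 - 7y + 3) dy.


Reverse power rule on each term:
  ∫ 7y^2 dy = (7/3)y^3
  ∫ -7y dy = -(7/2)y^2
  ∫ 3 dy = 3y
F(y) = (7/3)y^3 - (7/2)y^2 + 3y + C


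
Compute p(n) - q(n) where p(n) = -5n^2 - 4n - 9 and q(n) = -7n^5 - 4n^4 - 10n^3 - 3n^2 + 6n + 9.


Distribute the minus sign:
  (-5n^2 - 4n - 9)
- (-7n^5 - 4n^4 - 10n^3 - 3n^2 + 6n + 9)
Negate second polynomial: 7n^5 + 4n^4 + 10n^3 + 3n^2 - 6n - 9
Add: 7n^5 + 4n^4 + 10n^3 - 2n^2 - 10n - 18


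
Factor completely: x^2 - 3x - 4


Roots satisfy r1 + r2 = -b/a = 3 and r1*r2 = c/a = -4.
So r1 = 4, r2 = -1.
x^2 - 3x - 4 = (x - r1)(x - r2) = (x - 4)(x + 1)


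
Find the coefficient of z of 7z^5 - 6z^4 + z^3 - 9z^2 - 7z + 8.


Read off the coefficient of z: -7


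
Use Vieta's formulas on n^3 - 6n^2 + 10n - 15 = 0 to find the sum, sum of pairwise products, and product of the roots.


Monic cubic n^3+bn^2+cn+d=0: sum=-b, pairwise sum=c, product=-d.
b=-6, c=10, d=-15
r1+r2+r3 = 6
r1r2+r1r3+r2r3 = 10
r1r2r3 = 15


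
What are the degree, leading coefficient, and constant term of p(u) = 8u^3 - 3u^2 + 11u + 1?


Highest power of u is 3, with coefficient 8. Constant term is 1.
Degree = 3, leading coefficient = 8, constant term = 1


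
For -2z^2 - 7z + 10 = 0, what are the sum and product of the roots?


For az^2+bz+c=0: sum = -b/a, product = c/a.
a=-2, b=-7, c=10
Sum = -(-7)/-2 = -7/2
Product = (10)/-2 = -5


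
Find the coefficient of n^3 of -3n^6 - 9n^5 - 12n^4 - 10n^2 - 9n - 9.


Read off the coefficient of n^3: 0


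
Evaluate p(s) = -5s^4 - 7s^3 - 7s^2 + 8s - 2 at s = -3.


Using direct substitution:
  -5 * (-3)^4 = -405
  -7 * (-3)^3 = 189
  -7 * (-3)^2 = -63
  8 * (-3)^1 = -24
  constant: -2
Sum = -405 + 189 - 63 - 24 - 2 = -305


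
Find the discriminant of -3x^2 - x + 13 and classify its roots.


D = b^2 - 4ac = (-1)^2 - 4(-3)(13) = 1 + 156 = 157
Since D > 0: two distinct irrational roots


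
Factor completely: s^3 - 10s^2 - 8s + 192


Try integer roots (divisors of 192). s=6: p(6)=0.
Divide out (s - 6): quotient is s^2 - 4s - 32.
Factor the quadratic: (s + 4)(s - 8)
Result: (s - 6)(s + 4)(s - 8)


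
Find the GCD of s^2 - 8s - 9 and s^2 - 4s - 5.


Factor each:
  s^2 - 8s - 9 = (s + 1)(s - 9)
  s^2 - 4s - 5 = (s + 1)(s - 5)
Common monic factor: s + 1


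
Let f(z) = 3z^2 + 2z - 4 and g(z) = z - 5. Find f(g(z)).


Substitute g(z) into f:
f(g(z)) = 3*(z - 5)^2 + 2*(z - 5) + (-4)
(z - 5)^2 = z^2 - 10z + 25
Expand and combine: 3z^2 - 28z + 61


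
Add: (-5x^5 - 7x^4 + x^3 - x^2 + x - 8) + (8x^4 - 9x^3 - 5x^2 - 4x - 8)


Align terms by degree and add:
  -5x^5 - 7x^4 + x^3 - x^2 + x - 8
+ 8x^4 - 9x^3 - 5x^2 - 4x - 8
= -5x^5 + x^4 - 8x^3 - 6x^2 - 3x - 16


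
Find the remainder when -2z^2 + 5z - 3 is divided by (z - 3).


By the Remainder Theorem, the remainder equals p(3):
  -2*(3)^2 = -18
  5*(3)^1 = 15
  constant: -3
Sum: -18 + 15 - 3 = -6


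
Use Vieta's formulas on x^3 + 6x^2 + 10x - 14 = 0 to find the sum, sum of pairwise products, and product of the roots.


Monic cubic x^3+bx^2+cx+d=0: sum=-b, pairwise sum=c, product=-d.
b=6, c=10, d=-14
r1+r2+r3 = -6
r1r2+r1r3+r2r3 = 10
r1r2r3 = 14


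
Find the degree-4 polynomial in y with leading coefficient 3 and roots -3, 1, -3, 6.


p(y) = 3(y + 3)(y - 1)(y + 3)(y - 6)
Expand: 3y^4 - 3y^3 - 81y^2 - 81y + 162


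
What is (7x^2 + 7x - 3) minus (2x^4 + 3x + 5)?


Distribute the minus sign:
  (7x^2 + 7x - 3)
- (2x^4 + 3x + 5)
Negate second polynomial: -2x^4 - 3x - 5
Add: -2x^4 + 7x^2 + 4x - 8


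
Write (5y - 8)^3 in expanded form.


Expand (5y - 8)^3 by repeated multiplication:
  (5y - 8)^2 = 25y^2 - 80y + 64
= 125y^3 - 600y^2 + 960y - 512


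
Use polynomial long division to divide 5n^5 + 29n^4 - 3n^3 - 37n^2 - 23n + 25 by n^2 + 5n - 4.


(5n^5 + 29n^4 - 3n^3 - 37n^2 - 23n + 25) / (n^2 + 5n - 4)
Step 1: 5n^3 * (n^2 + 5n - 4) = 5n^5 + 25n^4 - 20n^3; subtract.
Step 2: 4n^2 * (n^2 + 5n - 4) = 4n^4 + 20n^3 - 16n^2; subtract.
Step 3: -3n * (n^2 + 5n - 4) = -3n^3 - 15n^2 + 12n; subtract.
Step 4: -6 * (n^2 + 5n - 4) = -6n^2 - 30n + 24; subtract.
Quotient: 5n^3 + 4n^2 - 3n - 6, Remainder: -5n + 1


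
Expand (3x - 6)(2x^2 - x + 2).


Distribute each term of the first polynomial:
  (3x)(2x^2 - x + 2) = 6x^3 - 3x^2 + 6x
  (-6)(2x^2 - x + 2) = -12x^2 + 6x - 12
Sum: 6x^3 - 15x^2 + 12x - 12


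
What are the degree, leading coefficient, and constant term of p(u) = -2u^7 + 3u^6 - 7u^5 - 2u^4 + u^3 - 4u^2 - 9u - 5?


Highest power of u is 7, with coefficient -2. Constant term is -5.
Degree = 7, leading coefficient = -2, constant term = -5


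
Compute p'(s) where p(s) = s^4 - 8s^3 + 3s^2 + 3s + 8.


Apply the power rule term by term:
  d/ds(s^4) = 4s^3
  d/ds(-8s^3) = -24s^2
  d/ds(3s^2) = 6s
  d/ds(3s) = 3
  d/ds(8) = 0
p'(s) = 4s^3 - 24s^2 + 6s + 3


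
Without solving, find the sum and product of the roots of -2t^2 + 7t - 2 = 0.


For at^2+bt+c=0: sum = -b/a, product = c/a.
a=-2, b=7, c=-2
Sum = -(7)/-2 = 7/2
Product = (-2)/-2 = 1


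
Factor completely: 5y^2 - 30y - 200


Roots satisfy r1 + r2 = -b/a = 6 and r1*r2 = c/a = -40.
So r1 = 10, r2 = -4.
5y^2 - 30y - 200 = 5(y - r1)(y - r2) = 5(y - 10)(y + 4)


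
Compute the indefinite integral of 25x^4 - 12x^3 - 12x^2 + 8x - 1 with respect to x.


Reverse power rule on each term:
  ∫ 25x^4 dx = 5x^5
  ∫ -12x^3 dx = -3x^4
  ∫ -12x^2 dx = -4x^3
  ∫ 8x dx = 4x^2
  ∫ -1 dx = -x
F(x) = 5x^5 - 3x^4 - 4x^3 + 4x^2 - x + C


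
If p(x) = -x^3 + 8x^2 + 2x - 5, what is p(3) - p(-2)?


p(3) = 46
p(-2) = 31
p(3) - p(-2) = 46 - 31 = 15


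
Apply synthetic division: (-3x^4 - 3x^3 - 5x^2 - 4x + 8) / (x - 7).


Synthetic division with c = 7. Coefficients: -3, -3, -5, -4, 8
Bring down -3.
  -3 * 7 = -21; -21 - 3 = -24
  -24 * 7 = -168; -168 - 5 = -173
  -173 * 7 = -1211; -1211 - 4 = -1215
  -1215 * 7 = -8505; -8505 + 8 = -8497
Quotient: -3x^3 - 24x^2 - 173x - 1215, Remainder: -8497


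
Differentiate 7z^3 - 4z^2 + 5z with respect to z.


Apply the power rule term by term:
  d/dz(7z^3) = 21z^2
  d/dz(-4z^2) = -8z
  d/dz(5z) = 5
p'(z) = 21z^2 - 8z + 5


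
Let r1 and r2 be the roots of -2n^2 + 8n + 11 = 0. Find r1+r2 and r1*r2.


For an^2+bn+c=0: sum = -b/a, product = c/a.
a=-2, b=8, c=11
Sum = -(8)/-2 = 4
Product = (11)/-2 = -11/2


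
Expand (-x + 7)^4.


Expand (-x + 7)^4 by repeated multiplication:
  (-x + 7)^2 = x^2 - 14x + 49
  (-x + 7)^3 = -x^3 + 21x^2 - 147x + 343
= x^4 - 28x^3 + 294x^2 - 1372x + 2401


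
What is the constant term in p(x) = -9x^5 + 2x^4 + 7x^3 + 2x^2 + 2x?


Read off the constant term: 0


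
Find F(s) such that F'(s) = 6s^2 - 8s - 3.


Reverse power rule on each term:
  ∫ 6s^2 ds = 2s^3
  ∫ -8s ds = -4s^2
  ∫ -3 ds = -3s
F(s) = 2s^3 - 4s^2 - 3s + C


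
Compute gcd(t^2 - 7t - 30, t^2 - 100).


Factor each:
  t^2 - 7t - 30 = (t - 10)(t + 3)
  t^2 - 100 = (t - 10)(t + 10)
Common monic factor: t - 10


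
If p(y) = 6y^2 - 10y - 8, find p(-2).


Using direct substitution:
  6 * (-2)^2 = 24
  -10 * (-2)^1 = 20
  constant: -8
Sum = 24 + 20 - 8 = 36


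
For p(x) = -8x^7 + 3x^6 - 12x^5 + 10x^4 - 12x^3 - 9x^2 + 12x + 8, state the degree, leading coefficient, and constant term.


Highest power of x is 7, with coefficient -8. Constant term is 8.
Degree = 7, leading coefficient = -8, constant term = 8


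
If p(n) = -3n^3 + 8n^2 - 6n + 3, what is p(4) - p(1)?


p(4) = -85
p(1) = 2
p(4) - p(1) = -85 - 2 = -87


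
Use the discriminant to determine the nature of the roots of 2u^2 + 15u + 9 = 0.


D = b^2 - 4ac = (15)^2 - 4(2)(9) = 225 - 72 = 153
Since D > 0: two distinct irrational roots


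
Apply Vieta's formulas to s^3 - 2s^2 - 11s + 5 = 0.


Monic cubic s^3+bs^2+cs+d=0: sum=-b, pairwise sum=c, product=-d.
b=-2, c=-11, d=5
r1+r2+r3 = 2
r1r2+r1r3+r2r3 = -11
r1r2r3 = -5


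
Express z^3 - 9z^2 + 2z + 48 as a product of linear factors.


Try integer roots (divisors of 48). z=8: p(8)=0.
Divide out (z - 8): quotient is z^2 - z - 6.
Factor the quadratic: (z - 3)(z + 2)
Result: (z - 8)(z - 3)(z + 2)


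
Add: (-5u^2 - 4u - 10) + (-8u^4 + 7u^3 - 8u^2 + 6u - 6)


Align terms by degree and add:
  -5u^2 - 4u - 10
  -8u^4 + 7u^3 - 8u^2 + 6u - 6
= -8u^4 + 7u^3 - 13u^2 + 2u - 16


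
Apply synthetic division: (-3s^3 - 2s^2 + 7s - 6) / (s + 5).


Synthetic division with c = -5. Coefficients: -3, -2, 7, -6
Bring down -3.
  -3 * -5 = 15; 15 - 2 = 13
  13 * -5 = -65; -65 + 7 = -58
  -58 * -5 = 290; 290 - 6 = 284
Quotient: -3s^2 + 13s - 58, Remainder: 284


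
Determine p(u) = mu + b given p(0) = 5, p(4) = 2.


p(u) = mu + b. Using p(0)=5, p(4)=2:
m = (5 - 2)/(0 - 4) = 3/-4 = -3/4
b = 5 - m*(0) = 5 = 5
p(u) = -(3/4)u + 5


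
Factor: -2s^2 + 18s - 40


Roots satisfy r1 + r2 = -b/a = 9 and r1*r2 = c/a = 20.
So r1 = 4, r2 = 5.
-2s^2 + 18s - 40 = -2(s - r1)(s - r2) = -2(s - 4)(s - 5)


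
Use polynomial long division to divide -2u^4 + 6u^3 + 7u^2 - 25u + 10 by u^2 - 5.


(-2u^4 + 6u^3 + 7u^2 - 25u + 10) / (u^2 - 5)
Step 1: -2u^2 * (u^2 - 5) = -2u^4 + 10u^2; subtract.
Step 2: 6u * (u^2 - 5) = 6u^3 - 30u; subtract.
Step 3: -3 * (u^2 - 5) = -3u^2 + 15; subtract.
Quotient: -2u^2 + 6u - 3, Remainder: 5u - 5


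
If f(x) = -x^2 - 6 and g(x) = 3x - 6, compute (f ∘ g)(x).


Substitute g(x) into f:
f(g(x)) = -1*(3x - 6)^2 + (-6)
(3x - 6)^2 = 9x^2 - 36x + 36
Expand and combine: -9x^2 + 36x - 42


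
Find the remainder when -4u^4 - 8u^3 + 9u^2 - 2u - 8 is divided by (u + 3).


By the Remainder Theorem, the remainder equals p(-3):
  -4*(-3)^4 = -324
  -8*(-3)^3 = 216
  9*(-3)^2 = 81
  -2*(-3)^1 = 6
  constant: -8
Sum: -324 + 216 + 81 + 6 - 8 = -29


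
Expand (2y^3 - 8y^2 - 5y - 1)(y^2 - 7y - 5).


Distribute each term of the first polynomial:
  (2y^3)(y^2 - 7y - 5) = 2y^5 - 14y^4 - 10y^3
  (-8y^2)(y^2 - 7y - 5) = -8y^4 + 56y^3 + 40y^2
  (-5y)(y^2 - 7y - 5) = -5y^3 + 35y^2 + 25y
  (-1)(y^2 - 7y - 5) = -y^2 + 7y + 5
Sum: 2y^5 - 22y^4 + 41y^3 + 74y^2 + 32y + 5


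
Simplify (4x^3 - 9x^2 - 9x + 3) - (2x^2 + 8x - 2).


Distribute the minus sign:
  (4x^3 - 9x^2 - 9x + 3)
- (2x^2 + 8x - 2)
Negate second polynomial: -2x^2 - 8x + 2
Add: 4x^3 - 11x^2 - 17x + 5


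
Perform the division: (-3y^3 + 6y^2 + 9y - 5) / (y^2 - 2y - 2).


(-3y^3 + 6y^2 + 9y - 5) / (y^2 - 2y - 2)
Step 1: -3y * (y^2 - 2y - 2) = -3y^3 + 6y^2 + 6y; subtract.
Step 2: 0 * (y^2 - 2y - 2) = 0; subtract.
Quotient: -3y, Remainder: 3y - 5


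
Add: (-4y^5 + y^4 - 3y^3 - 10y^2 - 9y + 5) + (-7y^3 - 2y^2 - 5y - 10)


Align terms by degree and add:
  -4y^5 + y^4 - 3y^3 - 10y^2 - 9y + 5
  -7y^3 - 2y^2 - 5y - 10
= -4y^5 + y^4 - 10y^3 - 12y^2 - 14y - 5


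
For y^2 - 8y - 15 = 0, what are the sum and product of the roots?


For ay^2+by+c=0: sum = -b/a, product = c/a.
a=1, b=-8, c=-15
Sum = -(-8)/1 = 8
Product = (-15)/1 = -15


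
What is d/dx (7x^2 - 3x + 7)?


Apply the power rule term by term:
  d/dx(7x^2) = 14x
  d/dx(-3x) = -3
  d/dx(7) = 0
p'(x) = 14x - 3


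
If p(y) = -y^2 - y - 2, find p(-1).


Using direct substitution:
  -1 * (-1)^2 = -1
  -1 * (-1)^1 = 1
  constant: -2
Sum = -1 + 1 - 2 = -2


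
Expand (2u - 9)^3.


Expand (2u - 9)^3 by repeated multiplication:
  (2u - 9)^2 = 4u^2 - 36u + 81
= 8u^3 - 108u^2 + 486u - 729


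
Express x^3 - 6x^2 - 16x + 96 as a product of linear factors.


Try integer roots (divisors of 96). x=-4: p(-4)=0.
Divide out (x + 4): quotient is x^2 - 10x + 24.
Factor the quadratic: (x - 4)(x - 6)
Result: (x + 4)(x - 4)(x - 6)


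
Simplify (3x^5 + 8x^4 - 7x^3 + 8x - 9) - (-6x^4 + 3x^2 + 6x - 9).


Distribute the minus sign:
  (3x^5 + 8x^4 - 7x^3 + 8x - 9)
- (-6x^4 + 3x^2 + 6x - 9)
Negate second polynomial: 6x^4 - 3x^2 - 6x + 9
Add: 3x^5 + 14x^4 - 7x^3 - 3x^2 + 2x


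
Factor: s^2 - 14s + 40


Roots satisfy r1 + r2 = -b/a = 14 and r1*r2 = c/a = 40.
So r1 = 10, r2 = 4.
s^2 - 14s + 40 = (s - r1)(s - r2) = (s - 10)(s - 4)


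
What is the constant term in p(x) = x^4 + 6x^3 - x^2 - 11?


Read off the constant term: -11


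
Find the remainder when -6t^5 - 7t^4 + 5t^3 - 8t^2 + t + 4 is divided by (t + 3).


By the Remainder Theorem, the remainder equals p(-3):
  -6*(-3)^5 = 1458
  -7*(-3)^4 = -567
  5*(-3)^3 = -135
  -8*(-3)^2 = -72
  1*(-3)^1 = -3
  constant: 4
Sum: 1458 - 567 - 135 - 72 - 3 + 4 = 685


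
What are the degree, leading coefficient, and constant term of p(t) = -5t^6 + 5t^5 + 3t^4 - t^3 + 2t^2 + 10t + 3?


Highest power of t is 6, with coefficient -5. Constant term is 3.
Degree = 6, leading coefficient = -5, constant term = 3


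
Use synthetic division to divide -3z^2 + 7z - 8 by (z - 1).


Synthetic division with c = 1. Coefficients: -3, 7, -8
Bring down -3.
  -3 * 1 = -3; -3 + 7 = 4
  4 * 1 = 4; 4 - 8 = -4
Quotient: -3z + 4, Remainder: -4


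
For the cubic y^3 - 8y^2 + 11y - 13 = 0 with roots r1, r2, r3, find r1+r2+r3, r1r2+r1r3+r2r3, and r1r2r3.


Monic cubic y^3+by^2+cy+d=0: sum=-b, pairwise sum=c, product=-d.
b=-8, c=11, d=-13
r1+r2+r3 = 8
r1r2+r1r3+r2r3 = 11
r1r2r3 = 13


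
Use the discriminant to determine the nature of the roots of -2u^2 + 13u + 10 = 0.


D = b^2 - 4ac = (13)^2 - 4(-2)(10) = 169 + 80 = 249
Since D > 0: two distinct irrational roots


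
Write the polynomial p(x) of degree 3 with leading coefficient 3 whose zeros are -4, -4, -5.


p(x) = 3(x + 4)(x + 4)(x + 5)
Expand: 3x^3 + 39x^2 + 168x + 240


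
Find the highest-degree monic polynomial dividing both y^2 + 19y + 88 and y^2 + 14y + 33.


Factor each:
  y^2 + 19y + 88 = (y + 11)(y + 8)
  y^2 + 14y + 33 = (y + 11)(y + 3)
Common monic factor: y + 11


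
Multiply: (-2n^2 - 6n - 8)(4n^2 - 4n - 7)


Distribute each term of the first polynomial:
  (-2n^2)(4n^2 - 4n - 7) = -8n^4 + 8n^3 + 14n^2
  (-6n)(4n^2 - 4n - 7) = -24n^3 + 24n^2 + 42n
  (-8)(4n^2 - 4n - 7) = -32n^2 + 32n + 56
Sum: -8n^4 - 16n^3 + 6n^2 + 74n + 56


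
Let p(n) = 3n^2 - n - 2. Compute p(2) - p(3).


p(2) = 8
p(3) = 22
p(2) - p(3) = 8 - 22 = -14


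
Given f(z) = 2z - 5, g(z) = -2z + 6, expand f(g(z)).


Substitute g(z) into f:
f(g(z)) = 2*(-2z + 6) + (-5)
Expand and combine: -4z + 7


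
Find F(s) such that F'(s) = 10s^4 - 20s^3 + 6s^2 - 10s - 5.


Reverse power rule on each term:
  ∫ 10s^4 ds = 2s^5
  ∫ -20s^3 ds = -5s^4
  ∫ 6s^2 ds = 2s^3
  ∫ -10s ds = -5s^2
  ∫ -5 ds = -5s
F(s) = 2s^5 - 5s^4 + 2s^3 - 5s^2 - 5s + C


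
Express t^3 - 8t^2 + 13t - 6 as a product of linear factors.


Try integer roots (divisors of -6). t=1: p(1)=0.
Divide out (t - 1): quotient is t^2 - 7t + 6.
Factor the quadratic: (t - 1)(t - 6)
Result: (t - 1)(t - 1)(t - 6)


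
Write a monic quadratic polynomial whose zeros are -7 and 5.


p(u) = (u + 7)(u - 5)
Expand: u^2 + 2u - 35


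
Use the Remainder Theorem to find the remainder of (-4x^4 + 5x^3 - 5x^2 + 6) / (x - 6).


By the Remainder Theorem, the remainder equals p(6):
  -4*(6)^4 = -5184
  5*(6)^3 = 1080
  -5*(6)^2 = -180
  0*(6)^1 = 0
  constant: 6
Sum: -5184 + 1080 - 180 + 0 + 6 = -4278


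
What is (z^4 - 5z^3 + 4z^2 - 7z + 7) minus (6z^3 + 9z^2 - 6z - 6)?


Distribute the minus sign:
  (z^4 - 5z^3 + 4z^2 - 7z + 7)
- (6z^3 + 9z^2 - 6z - 6)
Negate second polynomial: -6z^3 - 9z^2 + 6z + 6
Add: z^4 - 11z^3 - 5z^2 - z + 13


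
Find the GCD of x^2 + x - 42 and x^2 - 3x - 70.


Factor each:
  x^2 + x - 42 = (x + 7)(x - 6)
  x^2 - 3x - 70 = (x + 7)(x - 10)
Common monic factor: x + 7


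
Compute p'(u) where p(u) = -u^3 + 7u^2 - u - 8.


Apply the power rule term by term:
  d/du(-u^3) = -3u^2
  d/du(7u^2) = 14u
  d/du(-u) = -1
  d/du(-8) = 0
p'(u) = -3u^2 + 14u - 1


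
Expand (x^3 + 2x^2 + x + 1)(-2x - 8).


Distribute each term of the first polynomial:
  (x^3)(-2x - 8) = -2x^4 - 8x^3
  (2x^2)(-2x - 8) = -4x^3 - 16x^2
  (x)(-2x - 8) = -2x^2 - 8x
  (1)(-2x - 8) = -2x - 8
Sum: -2x^4 - 12x^3 - 18x^2 - 10x - 8


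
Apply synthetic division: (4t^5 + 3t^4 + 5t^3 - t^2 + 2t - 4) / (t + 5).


Synthetic division with c = -5. Coefficients: 4, 3, 5, -1, 2, -4
Bring down 4.
  4 * -5 = -20; -20 + 3 = -17
  -17 * -5 = 85; 85 + 5 = 90
  90 * -5 = -450; -450 - 1 = -451
  -451 * -5 = 2255; 2255 + 2 = 2257
  2257 * -5 = -11285; -11285 - 4 = -11289
Quotient: 4t^4 - 17t^3 + 90t^2 - 451t + 2257, Remainder: -11289


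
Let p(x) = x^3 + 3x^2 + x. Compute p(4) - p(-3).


p(4) = 116
p(-3) = -3
p(4) - p(-3) = 116 + 3 = 119


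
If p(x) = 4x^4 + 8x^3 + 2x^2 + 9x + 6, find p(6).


Using direct substitution:
  4 * (6)^4 = 5184
  8 * (6)^3 = 1728
  2 * (6)^2 = 72
  9 * (6)^1 = 54
  constant: 6
Sum = 5184 + 1728 + 72 + 54 + 6 = 7044


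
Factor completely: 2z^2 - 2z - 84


Roots satisfy r1 + r2 = -b/a = 1 and r1*r2 = c/a = -42.
So r1 = -6, r2 = 7.
2z^2 - 2z - 84 = 2(z - r1)(z - r2) = 2(z + 6)(z - 7)


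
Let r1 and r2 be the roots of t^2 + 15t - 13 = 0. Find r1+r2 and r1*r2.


For at^2+bt+c=0: sum = -b/a, product = c/a.
a=1, b=15, c=-13
Sum = -(15)/1 = -15
Product = (-13)/1 = -13


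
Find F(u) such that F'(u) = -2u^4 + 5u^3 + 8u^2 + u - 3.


Reverse power rule on each term:
  ∫ -2u^4 du = -(2/5)u^5
  ∫ 5u^3 du = (5/4)u^4
  ∫ 8u^2 du = (8/3)u^3
  ∫ u du = (1/2)u^2
  ∫ -3 du = -3u
F(u) = -(2/5)u^5 + (5/4)u^4 + (8/3)u^3 + (1/2)u^2 - 3u + C


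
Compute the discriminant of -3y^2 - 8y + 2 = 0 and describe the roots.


D = b^2 - 4ac = (-8)^2 - 4(-3)(2) = 64 + 24 = 88
Since D > 0: two distinct irrational roots


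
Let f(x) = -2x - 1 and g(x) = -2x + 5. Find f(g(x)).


Substitute g(x) into f:
f(g(x)) = -2*(-2x + 5) + (-1)
Expand and combine: 4x - 11


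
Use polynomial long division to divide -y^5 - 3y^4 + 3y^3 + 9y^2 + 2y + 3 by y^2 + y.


(-y^5 - 3y^4 + 3y^3 + 9y^2 + 2y + 3) / (y^2 + y)
Step 1: -y^3 * (y^2 + y) = -y^5 - y^4; subtract.
Step 2: -2y^2 * (y^2 + y) = -2y^4 - 2y^3; subtract.
Step 3: 5y * (y^2 + y) = 5y^3 + 5y^2; subtract.
Step 4: 4 * (y^2 + y) = 4y^2 + 4y; subtract.
Quotient: -y^3 - 2y^2 + 5y + 4, Remainder: -2y + 3


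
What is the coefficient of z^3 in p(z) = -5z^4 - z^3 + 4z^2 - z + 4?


Read off the coefficient of z^3: -1


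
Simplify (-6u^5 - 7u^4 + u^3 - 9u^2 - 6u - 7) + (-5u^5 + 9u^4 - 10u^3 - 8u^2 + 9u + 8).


Align terms by degree and add:
  -6u^5 - 7u^4 + u^3 - 9u^2 - 6u - 7
  -5u^5 + 9u^4 - 10u^3 - 8u^2 + 9u + 8
= -11u^5 + 2u^4 - 9u^3 - 17u^2 + 3u + 1


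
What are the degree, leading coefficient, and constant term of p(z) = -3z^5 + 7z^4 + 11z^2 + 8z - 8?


Highest power of z is 5, with coefficient -3. Constant term is -8.
Degree = 5, leading coefficient = -3, constant term = -8


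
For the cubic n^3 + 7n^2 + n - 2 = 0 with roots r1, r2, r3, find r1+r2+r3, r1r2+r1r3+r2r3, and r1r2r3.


Monic cubic n^3+bn^2+cn+d=0: sum=-b, pairwise sum=c, product=-d.
b=7, c=1, d=-2
r1+r2+r3 = -7
r1r2+r1r3+r2r3 = 1
r1r2r3 = 2


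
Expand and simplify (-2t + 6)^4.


Expand (-2t + 6)^4 by repeated multiplication:
  (-2t + 6)^2 = 4t^2 - 24t + 36
  (-2t + 6)^3 = -8t^3 + 72t^2 - 216t + 216
= 16t^4 - 192t^3 + 864t^2 - 1728t + 1296


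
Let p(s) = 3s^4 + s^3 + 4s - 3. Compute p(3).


Using direct substitution:
  3 * (3)^4 = 243
  1 * (3)^3 = 27
  0 * (3)^2 = 0
  4 * (3)^1 = 12
  constant: -3
Sum = 243 + 27 + 0 + 12 - 3 = 279


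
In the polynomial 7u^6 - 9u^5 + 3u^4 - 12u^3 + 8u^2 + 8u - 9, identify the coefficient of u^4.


Read off the coefficient of u^4: 3


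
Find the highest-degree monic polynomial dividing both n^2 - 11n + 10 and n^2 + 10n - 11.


Factor each:
  n^2 - 11n + 10 = (n - 1)(n - 10)
  n^2 + 10n - 11 = (n - 1)(n + 11)
Common monic factor: n - 1


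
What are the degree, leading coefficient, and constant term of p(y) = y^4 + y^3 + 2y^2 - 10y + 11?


Highest power of y is 4, with coefficient 1. Constant term is 11.
Degree = 4, leading coefficient = 1, constant term = 11


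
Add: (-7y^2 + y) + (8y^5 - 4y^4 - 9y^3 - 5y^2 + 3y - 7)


Align terms by degree and add:
  -7y^2 + y
+ 8y^5 - 4y^4 - 9y^3 - 5y^2 + 3y - 7
= 8y^5 - 4y^4 - 9y^3 - 12y^2 + 4y - 7


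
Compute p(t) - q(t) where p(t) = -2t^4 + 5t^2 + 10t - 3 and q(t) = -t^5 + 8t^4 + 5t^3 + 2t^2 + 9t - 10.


Distribute the minus sign:
  (-2t^4 + 5t^2 + 10t - 3)
- (-t^5 + 8t^4 + 5t^3 + 2t^2 + 9t - 10)
Negate second polynomial: t^5 - 8t^4 - 5t^3 - 2t^2 - 9t + 10
Add: t^5 - 10t^4 - 5t^3 + 3t^2 + t + 7


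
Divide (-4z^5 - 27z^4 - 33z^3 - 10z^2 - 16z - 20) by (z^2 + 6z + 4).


(-4z^5 - 27z^4 - 33z^3 - 10z^2 - 16z - 20) / (z^2 + 6z + 4)
Step 1: -4z^3 * (z^2 + 6z + 4) = -4z^5 - 24z^4 - 16z^3; subtract.
Step 2: -3z^2 * (z^2 + 6z + 4) = -3z^4 - 18z^3 - 12z^2; subtract.
Step 3: z * (z^2 + 6z + 4) = z^3 + 6z^2 + 4z; subtract.
Step 4: -4 * (z^2 + 6z + 4) = -4z^2 - 24z - 16; subtract.
Quotient: -4z^3 - 3z^2 + z - 4, Remainder: 4z - 4


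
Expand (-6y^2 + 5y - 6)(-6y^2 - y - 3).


Distribute each term of the first polynomial:
  (-6y^2)(-6y^2 - y - 3) = 36y^4 + 6y^3 + 18y^2
  (5y)(-6y^2 - y - 3) = -30y^3 - 5y^2 - 15y
  (-6)(-6y^2 - y - 3) = 36y^2 + 6y + 18
Sum: 36y^4 - 24y^3 + 49y^2 - 9y + 18


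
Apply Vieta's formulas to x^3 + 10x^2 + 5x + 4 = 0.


Monic cubic x^3+bx^2+cx+d=0: sum=-b, pairwise sum=c, product=-d.
b=10, c=5, d=4
r1+r2+r3 = -10
r1r2+r1r3+r2r3 = 5
r1r2r3 = -4


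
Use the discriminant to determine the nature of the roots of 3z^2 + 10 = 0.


D = b^2 - 4ac = (0)^2 - 4(3)(10) = 0 - 120 = -120
Since D < 0: two complex conjugate roots (no real roots)


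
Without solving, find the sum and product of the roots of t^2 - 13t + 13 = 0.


For at^2+bt+c=0: sum = -b/a, product = c/a.
a=1, b=-13, c=13
Sum = -(-13)/1 = 13
Product = (13)/1 = 13


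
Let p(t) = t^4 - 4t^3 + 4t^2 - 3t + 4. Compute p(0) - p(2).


p(0) = 4
p(2) = -2
p(0) - p(2) = 4 + 2 = 6


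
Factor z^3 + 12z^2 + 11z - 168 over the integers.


Try integer roots (divisors of -168). z=3: p(3)=0.
Divide out (z - 3): quotient is z^2 + 15z + 56.
Factor the quadratic: (z + 7)(z + 8)
Result: (z - 3)(z + 7)(z + 8)


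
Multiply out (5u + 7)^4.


Expand (5u + 7)^4 by repeated multiplication:
  (5u + 7)^2 = 25u^2 + 70u + 49
  (5u + 7)^3 = 125u^3 + 525u^2 + 735u + 343
= 625u^4 + 3500u^3 + 7350u^2 + 6860u + 2401


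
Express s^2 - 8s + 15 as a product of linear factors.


Roots satisfy r1 + r2 = -b/a = 8 and r1*r2 = c/a = 15.
So r1 = 5, r2 = 3.
s^2 - 8s + 15 = (s - r1)(s - r2) = (s - 5)(s - 3)


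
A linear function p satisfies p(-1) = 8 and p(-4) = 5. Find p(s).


p(s) = ms + b. Using p(-1)=8, p(-4)=5:
m = (8 - 5)/(-1 + 4) = 3/3 = 1
b = 8 - m*(-1) = 8 + 1 = 9
p(s) = s + 9


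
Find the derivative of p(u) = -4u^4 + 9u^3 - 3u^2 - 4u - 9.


Apply the power rule term by term:
  d/du(-4u^4) = -16u^3
  d/du(9u^3) = 27u^2
  d/du(-3u^2) = -6u
  d/du(-4u) = -4
  d/du(-9) = 0
p'(u) = -16u^3 + 27u^2 - 6u - 4


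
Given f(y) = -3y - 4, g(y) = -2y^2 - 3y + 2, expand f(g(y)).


Substitute g(y) into f:
f(g(y)) = -3*(-2y^2 - 3y + 2) + (-4)
Expand and combine: 6y^2 + 9y - 10


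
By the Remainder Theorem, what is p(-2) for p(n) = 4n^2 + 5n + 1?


By the Remainder Theorem, the remainder equals p(-2):
  4*(-2)^2 = 16
  5*(-2)^1 = -10
  constant: 1
Sum: 16 - 10 + 1 = 7


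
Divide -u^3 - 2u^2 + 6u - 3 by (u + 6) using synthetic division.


Synthetic division with c = -6. Coefficients: -1, -2, 6, -3
Bring down -1.
  -1 * -6 = 6; 6 - 2 = 4
  4 * -6 = -24; -24 + 6 = -18
  -18 * -6 = 108; 108 - 3 = 105
Quotient: -u^2 + 4u - 18, Remainder: 105


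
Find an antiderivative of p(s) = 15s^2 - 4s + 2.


Reverse power rule on each term:
  ∫ 15s^2 ds = 5s^3
  ∫ -4s ds = -2s^2
  ∫ 2 ds = 2s
F(s) = 5s^3 - 2s^2 + 2s + C


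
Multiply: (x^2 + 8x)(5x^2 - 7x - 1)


Distribute each term of the first polynomial:
  (x^2)(5x^2 - 7x - 1) = 5x^4 - 7x^3 - x^2
  (8x)(5x^2 - 7x - 1) = 40x^3 - 56x^2 - 8x
Sum: 5x^4 + 33x^3 - 57x^2 - 8x


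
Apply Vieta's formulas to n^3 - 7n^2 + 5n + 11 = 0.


Monic cubic n^3+bn^2+cn+d=0: sum=-b, pairwise sum=c, product=-d.
b=-7, c=5, d=11
r1+r2+r3 = 7
r1r2+r1r3+r2r3 = 5
r1r2r3 = -11


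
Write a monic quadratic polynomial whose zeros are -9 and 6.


p(x) = (x + 9)(x - 6)
Expand: x^2 + 3x - 54


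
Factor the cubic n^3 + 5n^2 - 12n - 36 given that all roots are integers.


Try integer roots (divisors of -36). n=-6: p(-6)=0.
Divide out (n + 6): quotient is n^2 - n - 6.
Factor the quadratic: (n + 2)(n - 3)
Result: (n + 6)(n + 2)(n - 3)


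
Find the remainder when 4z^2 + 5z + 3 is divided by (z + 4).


By the Remainder Theorem, the remainder equals p(-4):
  4*(-4)^2 = 64
  5*(-4)^1 = -20
  constant: 3
Sum: 64 - 20 + 3 = 47


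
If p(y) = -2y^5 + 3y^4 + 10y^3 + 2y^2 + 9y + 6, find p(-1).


Using direct substitution:
  -2 * (-1)^5 = 2
  3 * (-1)^4 = 3
  10 * (-1)^3 = -10
  2 * (-1)^2 = 2
  9 * (-1)^1 = -9
  constant: 6
Sum = 2 + 3 - 10 + 2 - 9 + 6 = -6


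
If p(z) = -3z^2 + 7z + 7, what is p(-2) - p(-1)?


p(-2) = -19
p(-1) = -3
p(-2) - p(-1) = -19 + 3 = -16


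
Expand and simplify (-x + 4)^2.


Expand (-x + 4)^2 by repeated multiplication:
= x^2 - 8x + 16


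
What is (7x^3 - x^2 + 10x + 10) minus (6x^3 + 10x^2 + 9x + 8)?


Distribute the minus sign:
  (7x^3 - x^2 + 10x + 10)
- (6x^3 + 10x^2 + 9x + 8)
Negate second polynomial: -6x^3 - 10x^2 - 9x - 8
Add: x^3 - 11x^2 + x + 2


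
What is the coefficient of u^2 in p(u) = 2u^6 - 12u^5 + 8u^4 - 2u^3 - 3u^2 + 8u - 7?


Read off the coefficient of u^2: -3


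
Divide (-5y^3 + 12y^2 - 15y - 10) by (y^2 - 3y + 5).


(-5y^3 + 12y^2 - 15y - 10) / (y^2 - 3y + 5)
Step 1: -5y * (y^2 - 3y + 5) = -5y^3 + 15y^2 - 25y; subtract.
Step 2: -3 * (y^2 - 3y + 5) = -3y^2 + 9y - 15; subtract.
Quotient: -5y - 3, Remainder: y + 5


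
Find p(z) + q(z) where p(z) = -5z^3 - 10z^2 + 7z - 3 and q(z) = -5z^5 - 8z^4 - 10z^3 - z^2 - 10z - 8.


Align terms by degree and add:
  -5z^3 - 10z^2 + 7z - 3
  -5z^5 - 8z^4 - 10z^3 - z^2 - 10z - 8
= -5z^5 - 8z^4 - 15z^3 - 11z^2 - 3z - 11


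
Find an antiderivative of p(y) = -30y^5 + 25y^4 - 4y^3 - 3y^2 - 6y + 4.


Reverse power rule on each term:
  ∫ -30y^5 dy = -5y^6
  ∫ 25y^4 dy = 5y^5
  ∫ -4y^3 dy = -y^4
  ∫ -3y^2 dy = -y^3
  ∫ -6y dy = -3y^2
  ∫ 4 dy = 4y
F(y) = -5y^6 + 5y^5 - y^4 - y^3 - 3y^2 + 4y + C


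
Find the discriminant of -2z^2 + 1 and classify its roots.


D = b^2 - 4ac = (0)^2 - 4(-2)(1) = 0 + 8 = 8
Since D > 0: two distinct irrational roots


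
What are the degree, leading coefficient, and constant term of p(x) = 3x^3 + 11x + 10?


Highest power of x is 3, with coefficient 3. Constant term is 10.
Degree = 3, leading coefficient = 3, constant term = 10


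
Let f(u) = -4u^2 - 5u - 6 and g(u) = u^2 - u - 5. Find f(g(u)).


Substitute g(u) into f:
f(g(u)) = -4*(u^2 - u - 5)^2 + (-5)*(u^2 - u - 5) + (-6)
(u^2 - u - 5)^2 = u^4 - 2u^3 - 9u^2 + 10u + 25
Expand and combine: -4u^4 + 8u^3 + 31u^2 - 35u - 81


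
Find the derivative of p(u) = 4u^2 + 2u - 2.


Apply the power rule term by term:
  d/du(4u^2) = 8u
  d/du(2u) = 2
  d/du(-2) = 0
p'(u) = 8u + 2


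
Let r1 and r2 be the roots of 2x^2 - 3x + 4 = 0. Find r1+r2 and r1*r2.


For ax^2+bx+c=0: sum = -b/a, product = c/a.
a=2, b=-3, c=4
Sum = -(-3)/2 = 3/2
Product = (4)/2 = 2


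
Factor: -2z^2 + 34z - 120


Roots satisfy r1 + r2 = -b/a = 17 and r1*r2 = c/a = 60.
So r1 = 12, r2 = 5.
-2z^2 + 34z - 120 = -2(z - r1)(z - r2) = -2(z - 12)(z - 5)


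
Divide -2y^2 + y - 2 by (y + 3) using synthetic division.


Synthetic division with c = -3. Coefficients: -2, 1, -2
Bring down -2.
  -2 * -3 = 6; 6 + 1 = 7
  7 * -3 = -21; -21 - 2 = -23
Quotient: -2y + 7, Remainder: -23


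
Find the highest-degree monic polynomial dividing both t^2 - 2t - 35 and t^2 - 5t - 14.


Factor each:
  t^2 - 2t - 35 = (t - 7)(t + 5)
  t^2 - 5t - 14 = (t - 7)(t + 2)
Common monic factor: t - 7


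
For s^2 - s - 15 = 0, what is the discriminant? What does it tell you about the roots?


D = b^2 - 4ac = (-1)^2 - 4(1)(-15) = 1 + 60 = 61
Since D > 0: two distinct irrational roots


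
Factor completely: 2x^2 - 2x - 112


Roots satisfy r1 + r2 = -b/a = 1 and r1*r2 = c/a = -56.
So r1 = -7, r2 = 8.
2x^2 - 2x - 112 = 2(x - r1)(x - r2) = 2(x + 7)(x - 8)


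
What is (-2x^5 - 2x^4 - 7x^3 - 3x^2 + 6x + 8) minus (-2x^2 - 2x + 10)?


Distribute the minus sign:
  (-2x^5 - 2x^4 - 7x^3 - 3x^2 + 6x + 8)
- (-2x^2 - 2x + 10)
Negate second polynomial: 2x^2 + 2x - 10
Add: -2x^5 - 2x^4 - 7x^3 - x^2 + 8x - 2


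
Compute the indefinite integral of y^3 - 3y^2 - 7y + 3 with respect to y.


Reverse power rule on each term:
  ∫ y^3 dy = (1/4)y^4
  ∫ -3y^2 dy = -y^3
  ∫ -7y dy = -(7/2)y^2
  ∫ 3 dy = 3y
F(y) = (1/4)y^4 - y^3 - (7/2)y^2 + 3y + C


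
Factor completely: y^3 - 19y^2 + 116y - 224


Try integer roots (divisors of -224). y=8: p(8)=0.
Divide out (y - 8): quotient is y^2 - 11y + 28.
Factor the quadratic: (y - 7)(y - 4)
Result: (y - 8)(y - 7)(y - 4)


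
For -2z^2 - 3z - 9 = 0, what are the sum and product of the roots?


For az^2+bz+c=0: sum = -b/a, product = c/a.
a=-2, b=-3, c=-9
Sum = -(-3)/-2 = -3/2
Product = (-9)/-2 = 9/2


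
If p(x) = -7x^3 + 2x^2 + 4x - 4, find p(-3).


Using direct substitution:
  -7 * (-3)^3 = 189
  2 * (-3)^2 = 18
  4 * (-3)^1 = -12
  constant: -4
Sum = 189 + 18 - 12 - 4 = 191


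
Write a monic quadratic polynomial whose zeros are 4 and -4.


p(y) = (y - 4)(y + 4)
Expand: y^2 - 16


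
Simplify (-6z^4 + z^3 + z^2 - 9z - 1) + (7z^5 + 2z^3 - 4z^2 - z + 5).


Align terms by degree and add:
  -6z^4 + z^3 + z^2 - 9z - 1
+ 7z^5 + 2z^3 - 4z^2 - z + 5
= 7z^5 - 6z^4 + 3z^3 - 3z^2 - 10z + 4


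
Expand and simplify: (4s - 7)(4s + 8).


Distribute each term of the first polynomial:
  (4s)(4s + 8) = 16s^2 + 32s
  (-7)(4s + 8) = -28s - 56
Sum: 16s^2 + 4s - 56


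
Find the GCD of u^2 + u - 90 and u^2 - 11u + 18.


Factor each:
  u^2 + u - 90 = (u - 9)(u + 10)
  u^2 - 11u + 18 = (u - 9)(u - 2)
Common monic factor: u - 9


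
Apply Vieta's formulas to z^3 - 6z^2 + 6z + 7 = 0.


Monic cubic z^3+bz^2+cz+d=0: sum=-b, pairwise sum=c, product=-d.
b=-6, c=6, d=7
r1+r2+r3 = 6
r1r2+r1r3+r2r3 = 6
r1r2r3 = -7


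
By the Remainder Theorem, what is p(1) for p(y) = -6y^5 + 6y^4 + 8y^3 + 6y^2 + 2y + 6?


By the Remainder Theorem, the remainder equals p(1):
  -6*(1)^5 = -6
  6*(1)^4 = 6
  8*(1)^3 = 8
  6*(1)^2 = 6
  2*(1)^1 = 2
  constant: 6
Sum: -6 + 6 + 8 + 6 + 2 + 6 = 22


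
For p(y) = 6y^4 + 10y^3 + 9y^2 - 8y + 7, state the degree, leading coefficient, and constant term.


Highest power of y is 4, with coefficient 6. Constant term is 7.
Degree = 4, leading coefficient = 6, constant term = 7


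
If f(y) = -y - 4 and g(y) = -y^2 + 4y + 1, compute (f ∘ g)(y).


Substitute g(y) into f:
f(g(y)) = -1*(-y^2 + 4y + 1) + (-4)
Expand and combine: y^2 - 4y - 5


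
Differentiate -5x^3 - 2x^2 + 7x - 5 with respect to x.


Apply the power rule term by term:
  d/dx(-5x^3) = -15x^2
  d/dx(-2x^2) = -4x
  d/dx(7x) = 7
  d/dx(-5) = 0
p'(x) = -15x^2 - 4x + 7


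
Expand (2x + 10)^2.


Expand (2x + 10)^2 by repeated multiplication:
= 4x^2 + 40x + 100


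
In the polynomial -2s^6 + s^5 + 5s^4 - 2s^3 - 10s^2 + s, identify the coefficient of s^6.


Read off the coefficient of s^6: -2


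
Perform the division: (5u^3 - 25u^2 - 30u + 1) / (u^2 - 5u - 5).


(5u^3 - 25u^2 - 30u + 1) / (u^2 - 5u - 5)
Step 1: 5u * (u^2 - 5u - 5) = 5u^3 - 25u^2 - 25u; subtract.
Step 2: 0 * (u^2 - 5u - 5) = 0; subtract.
Quotient: 5u, Remainder: -5u + 1


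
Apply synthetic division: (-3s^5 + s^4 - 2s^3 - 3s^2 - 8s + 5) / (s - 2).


Synthetic division with c = 2. Coefficients: -3, 1, -2, -3, -8, 5
Bring down -3.
  -3 * 2 = -6; -6 + 1 = -5
  -5 * 2 = -10; -10 - 2 = -12
  -12 * 2 = -24; -24 - 3 = -27
  -27 * 2 = -54; -54 - 8 = -62
  -62 * 2 = -124; -124 + 5 = -119
Quotient: -3s^4 - 5s^3 - 12s^2 - 27s - 62, Remainder: -119


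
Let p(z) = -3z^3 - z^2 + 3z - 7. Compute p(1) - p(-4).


p(1) = -8
p(-4) = 157
p(1) - p(-4) = -8 - 157 = -165


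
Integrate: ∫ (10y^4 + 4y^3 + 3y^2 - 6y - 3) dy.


Reverse power rule on each term:
  ∫ 10y^4 dy = 2y^5
  ∫ 4y^3 dy = y^4
  ∫ 3y^2 dy = y^3
  ∫ -6y dy = -3y^2
  ∫ -3 dy = -3y
F(y) = 2y^5 + y^4 + y^3 - 3y^2 - 3y + C


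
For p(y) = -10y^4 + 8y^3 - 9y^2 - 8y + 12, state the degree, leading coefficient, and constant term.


Highest power of y is 4, with coefficient -10. Constant term is 12.
Degree = 4, leading coefficient = -10, constant term = 12
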